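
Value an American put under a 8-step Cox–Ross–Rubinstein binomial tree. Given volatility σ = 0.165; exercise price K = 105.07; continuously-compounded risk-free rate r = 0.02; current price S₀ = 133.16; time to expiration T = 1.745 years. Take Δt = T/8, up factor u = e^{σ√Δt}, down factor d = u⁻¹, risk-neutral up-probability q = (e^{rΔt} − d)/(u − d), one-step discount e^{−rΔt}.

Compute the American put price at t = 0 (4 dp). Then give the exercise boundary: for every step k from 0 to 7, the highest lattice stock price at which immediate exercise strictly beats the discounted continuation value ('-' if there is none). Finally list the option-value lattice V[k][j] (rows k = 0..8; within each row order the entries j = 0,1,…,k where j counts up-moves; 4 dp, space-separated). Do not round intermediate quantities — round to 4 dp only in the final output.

Δt=0.21813, u=1.08011, d=0.92583, q=0.50908, disc=e^(-rΔt)=0.99565
k=8 terminal: V=max(K-S,0) → 33.1855 21.2071 7.2327 0.0000 0.0000 0.0000 0.0000 0.0000 0.0000
k=7: j=0 S=77.6430 intr=27.4270 cont=26.9696 V=27.4270[EX]; j=1 S=90.5810 intr=14.4890 cont=14.0316 V=14.4890[EX]; j=2 S=105.6749 intr=0.0000 cont=3.5352 V=3.5352[hold]; j=3 S=123.2839 intr=0.0000 cont=0.0000 V=0.0000[hold]; j=4 S=143.8272 intr=0.0000 cont=0.0000 V=0.0000[hold]; j=5 S=167.7937 intr=0.0000 cont=0.0000 V=0.0000[hold]; j=6 S=195.7539 intr=0.0000 cont=0.0000 V=0.0000[hold]; j=7 S=228.3732 intr=0.0000 cont=0.0000 V=0.0000[hold]  S*(7)=90.5810
k=6: j=0 S=83.8629 intr=21.2071 cont=20.7497 V=21.2071[EX]; j=1 S=97.8373 intr=7.2327 cont=8.8738 V=8.8738[hold]; j=2 S=114.1403 intr=0.0000 cont=1.7279 V=1.7279[hold]; j=3 S=133.1600 intr=0.0000 cont=0.0000 V=0.0000[hold]; j=4 S=155.3490 intr=0.0000 cont=0.0000 V=0.0000[hold]; j=5 S=181.2354 intr=0.0000 cont=0.0000 V=0.0000[hold]; j=6 S=211.4354 intr=0.0000 cont=0.0000 V=0.0000[hold]  S*(6)=83.8629
k=5: j=0 S=90.5810 intr=14.4890 cont=14.8634 V=14.8634[hold]; j=1 S=105.6749 intr=0.0000 cont=5.2132 V=5.2132[hold]; j=2 S=123.2839 intr=0.0000 cont=0.8446 V=0.8446[hold]; j=3 S=143.8272 intr=0.0000 cont=0.0000 V=0.0000[hold]; j=4 S=167.7937 intr=0.0000 cont=0.0000 V=0.0000[hold]; j=5 S=195.7539 intr=0.0000 cont=0.0000 V=0.0000[hold]  S*(5)=-
k=4: j=0 S=97.8373 intr=7.2327 cont=9.9073 V=9.9073[hold]; j=1 S=114.1403 intr=0.0000 cont=2.9762 V=2.9762[hold]; j=2 S=133.1600 intr=0.0000 cont=0.4128 V=0.4128[hold]; j=3 S=155.3490 intr=0.0000 cont=0.0000 V=0.0000[hold]; j=4 S=181.2354 intr=0.0000 cont=0.0000 V=0.0000[hold]  S*(4)=-
k=3: j=0 S=105.6749 intr=0.0000 cont=6.3510 V=6.3510[hold]; j=1 S=123.2839 intr=0.0000 cont=1.6639 V=1.6639[hold]; j=2 S=143.8272 intr=0.0000 cont=0.2018 V=0.2018[hold]; j=3 S=167.7937 intr=0.0000 cont=0.0000 V=0.0000[hold]  S*(3)=-
k=2: j=0 S=114.1403 intr=0.0000 cont=3.9476 V=3.9476[hold]; j=1 S=133.1600 intr=0.0000 cont=0.9156 V=0.9156[hold]; j=2 S=155.3490 intr=0.0000 cont=0.0986 V=0.0986[hold]  S*(2)=-
k=1: j=0 S=123.2839 intr=0.0000 cont=2.3936 V=2.3936[hold]; j=1 S=143.8272 intr=0.0000 cont=0.4975 V=0.4975[hold]  S*(1)=-
k=0: j=0 S=133.1600 intr=0.0000 cont=1.4221 V=1.4221[hold]  S*(0)=-

price = 1.4221
boundary = - - - - - - 83.8629 90.5810
tree:
1.4221
2.3936 0.4975
3.9476 0.9156 0.0986
6.3510 1.6639 0.2018 0.0000
9.9073 2.9762 0.4128 0.0000 0.0000
14.8634 5.2132 0.8446 0.0000 0.0000 0.0000
21.2071 8.8738 1.7279 0.0000 0.0000 0.0000 0.0000
27.4270 14.4890 3.5352 0.0000 0.0000 0.0000 0.0000 0.0000
33.1855 21.2071 7.2327 0.0000 0.0000 0.0000 0.0000 0.0000 0.0000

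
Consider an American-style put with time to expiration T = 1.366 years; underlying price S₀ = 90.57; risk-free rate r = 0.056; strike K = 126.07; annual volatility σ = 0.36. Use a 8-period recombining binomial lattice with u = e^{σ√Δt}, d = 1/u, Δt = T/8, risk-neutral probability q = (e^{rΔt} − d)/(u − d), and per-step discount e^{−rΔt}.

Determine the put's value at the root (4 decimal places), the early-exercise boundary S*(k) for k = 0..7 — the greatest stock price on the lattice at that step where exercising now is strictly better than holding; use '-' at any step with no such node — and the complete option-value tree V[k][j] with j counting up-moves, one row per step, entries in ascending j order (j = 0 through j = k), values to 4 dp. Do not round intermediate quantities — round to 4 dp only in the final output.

price = 36.9839
boundary = - 78.0511 67.2627 78.0511 90.5700 78.0511 90.5700 105.0968
tree:
36.9839
48.0189 26.4462
58.8073 36.2729 16.9363
68.1046 48.0189 24.9962 9.0440
76.1167 58.8073 35.5000 14.7677 3.3814
83.0214 68.1046 48.0189 23.3935 6.2561 0.5150
88.9717 76.1167 58.8073 35.5000 11.4991 1.0297 0.0000
94.0996 83.0214 68.1046 48.0189 20.9732 2.0588 0.0000 0.0000
98.5186 88.9717 76.1167 58.8073 35.5000 4.1164 0.0000 0.0000 0.0000

Δt=0.17075, u=1.16039, d=0.86178, q=0.49505, disc=e^(-rΔt)=0.99048
k=8 terminal: V=max(K-S,0) → 98.5186 88.9717 76.1167 58.8073 35.5000 4.1164 0.0000 0.0000 0.0000
k=7: j=0 S=31.9704 intr=94.0996 cont=92.8998 V=94.0996[EX]; j=1 S=43.0486 intr=83.0214 cont=81.8217 V=83.0214[EX]; j=2 S=57.9654 intr=68.1046 cont=66.9049 V=68.1046[EX]; j=3 S=78.0511 intr=48.0189 cont=46.8191 V=48.0189[EX]; j=4 S=105.0968 intr=20.9732 cont=19.7735 V=20.9732[EX]; j=5 S=141.5141 intr=0.0000 cont=2.0588 V=2.0588[hold]; j=6 S=190.5505 intr=0.0000 cont=0.0000 V=0.0000[hold]; j=7 S=256.5786 intr=0.0000 cont=0.0000 V=0.0000[hold]  S*(7)=105.0968
k=6: j=0 S=37.0983 intr=88.9717 cont=87.7720 V=88.9717[EX]; j=1 S=49.9533 intr=76.1167 cont=74.9170 V=76.1167[EX]; j=2 S=67.2627 intr=58.8073 cont=57.6076 V=58.8073[EX]; j=3 S=90.5700 intr=35.5000 cont=34.3003 V=35.5000[EX]; j=4 S=121.9536 intr=4.1164 cont=11.4991 V=11.4991[hold]; j=5 S=164.2120 intr=0.0000 cont=1.0297 V=1.0297[hold]; j=6 S=221.1135 intr=0.0000 cont=0.0000 V=0.0000[hold]  S*(6)=90.5700
k=5: j=0 S=43.0486 intr=83.0214 cont=81.8217 V=83.0214[EX]; j=1 S=57.9654 intr=68.1046 cont=66.9049 V=68.1046[EX]; j=2 S=78.0511 intr=48.0189 cont=46.8191 V=48.0189[EX]; j=3 S=105.0968 intr=20.9732 cont=23.3935 V=23.3935[hold]; j=4 S=141.5141 intr=0.0000 cont=6.2561 V=6.2561[hold]; j=5 S=190.5505 intr=0.0000 cont=0.5150 V=0.5150[hold]  S*(5)=78.0511
k=4: j=0 S=49.9533 intr=76.1167 cont=74.9170 V=76.1167[EX]; j=1 S=67.2627 intr=58.8073 cont=57.6076 V=58.8073[EX]; j=2 S=90.5700 intr=35.5000 cont=35.4870 V=35.5000[EX]; j=3 S=121.9536 intr=4.1164 cont=14.7677 V=14.7677[hold]; j=4 S=164.2120 intr=0.0000 cont=3.3814 V=3.3814[hold]  S*(4)=90.5700
k=3: j=0 S=57.9654 intr=68.1046 cont=66.9049 V=68.1046[EX]; j=1 S=78.0511 intr=48.0189 cont=46.8191 V=48.0189[EX]; j=2 S=105.0968 intr=20.9732 cont=24.9962 V=24.9962[hold]; j=3 S=141.5141 intr=0.0000 cont=9.0440 V=9.0440[hold]  S*(3)=78.0511
k=2: j=0 S=67.2627 intr=58.8073 cont=57.6076 V=58.8073[EX]; j=1 S=90.5700 intr=35.5000 cont=36.2729 V=36.2729[hold]; j=2 S=121.9536 intr=4.1164 cont=16.9363 V=16.9363[hold]  S*(2)=67.2627
k=1: j=0 S=78.0511 intr=48.0189 cont=47.1981 V=48.0189[EX]; j=1 S=105.0968 intr=20.9732 cont=26.4462 V=26.4462[hold]  S*(1)=78.0511
k=0: j=0 S=90.5700 intr=35.5000 cont=36.9839 V=36.9839[hold]  S*(0)=-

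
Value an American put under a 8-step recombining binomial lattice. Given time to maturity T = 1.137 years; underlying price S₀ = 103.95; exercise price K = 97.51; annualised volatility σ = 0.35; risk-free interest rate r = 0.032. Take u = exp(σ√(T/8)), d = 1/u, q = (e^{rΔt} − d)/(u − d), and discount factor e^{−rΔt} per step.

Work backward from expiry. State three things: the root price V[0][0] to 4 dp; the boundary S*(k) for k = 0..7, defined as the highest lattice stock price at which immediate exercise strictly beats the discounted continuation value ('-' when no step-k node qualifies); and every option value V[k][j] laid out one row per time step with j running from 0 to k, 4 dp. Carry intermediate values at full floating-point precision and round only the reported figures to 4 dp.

price = 10.6030
boundary = - - - - 61.3207 69.9699 61.3207 69.9699
tree:
10.6030
15.1535 5.8570
21.0093 9.0603 2.5010
28.1251 13.6294 4.2799 0.6301
36.1893 19.8023 7.1841 1.2274 0.0000
43.7694 27.5401 11.7487 2.3909 0.0000 0.0000
50.4124 36.1893 18.5118 4.6572 0.0000 0.0000 0.0000
56.2343 43.7694 27.5401 9.0718 0.0000 0.0000 0.0000 0.0000
61.3366 50.4124 36.1893 17.6709 0.0000 0.0000 0.0000 0.0000 0.0000

Δt=0.14213, u=1.14105, d=0.87639, q=0.48428, disc=e^(-rΔt)=0.99546
k=8 terminal: V=max(K-S,0) → 61.3366 50.4124 36.1893 17.6709 0.0000 0.0000 0.0000 0.0000 0.0000
k=7: j=0 S=41.2757 intr=56.2343 cont=55.7919 V=56.2343[EX]; j=1 S=53.7406 intr=43.7694 cont=43.3269 V=43.7694[EX]; j=2 S=69.9699 intr=27.5401 cont=27.0976 V=27.5401[EX]; j=3 S=91.1004 intr=6.4096 cont=9.0718 V=9.0718[hold]; j=4 S=118.6121 intr=0.0000 cont=0.0000 V=0.0000[hold]; j=5 S=154.4321 intr=0.0000 cont=0.0000 V=0.0000[hold]; j=6 S=201.0695 intr=0.0000 cont=0.0000 V=0.0000[hold]; j=7 S=261.7911 intr=0.0000 cont=0.0000 V=0.0000[hold]  S*(7)=69.9699
k=6: j=0 S=47.0976 intr=50.4124 cont=49.9700 V=50.4124[EX]; j=1 S=61.3207 intr=36.1893 cont=35.7468 V=36.1893[EX]; j=2 S=79.8391 intr=17.6709 cont=18.5118 V=18.5118[hold]; j=3 S=103.9500 intr=0.0000 cont=4.6572 V=4.6572[hold]; j=4 S=135.3422 intr=0.0000 cont=0.0000 V=0.0000[hold]; j=5 S=176.2146 intr=0.0000 cont=0.0000 V=0.0000[hold]; j=6 S=229.4302 intr=0.0000 cont=0.0000 V=0.0000[hold]  S*(6)=61.3207
k=5: j=0 S=53.7406 intr=43.7694 cont=43.3269 V=43.7694[EX]; j=1 S=69.9699 intr=27.5401 cont=27.5030 V=27.5401[EX]; j=2 S=91.1004 intr=6.4096 cont=11.7487 V=11.7487[hold]; j=3 S=118.6121 intr=0.0000 cont=2.3909 V=2.3909[hold]; j=4 S=154.4321 intr=0.0000 cont=0.0000 V=0.0000[hold]; j=5 S=201.0695 intr=0.0000 cont=0.0000 V=0.0000[hold]  S*(5)=69.9699
k=4: j=0 S=61.3207 intr=36.1893 cont=35.7468 V=36.1893[EX]; j=1 S=79.8391 intr=17.6709 cont=19.8023 V=19.8023[hold]; j=2 S=103.9500 intr=0.0000 cont=7.1841 V=7.1841[hold]; j=3 S=135.3422 intr=0.0000 cont=1.2274 V=1.2274[hold]; j=4 S=176.2146 intr=0.0000 cont=0.0000 V=0.0000[hold]  S*(4)=61.3207
k=3: j=0 S=69.9699 intr=27.5401 cont=28.1251 V=28.1251[hold]; j=1 S=91.1004 intr=6.4096 cont=13.6294 V=13.6294[hold]; j=2 S=118.6121 intr=0.0000 cont=4.2799 V=4.2799[hold]; j=3 S=154.4321 intr=0.0000 cont=0.6301 V=0.6301[hold]  S*(3)=-
k=2: j=0 S=79.8391 intr=17.6709 cont=21.0093 V=21.0093[hold]; j=1 S=103.9500 intr=0.0000 cont=9.0603 V=9.0603[hold]; j=2 S=135.3422 intr=0.0000 cont=2.5010 V=2.5010[hold]  S*(2)=-
k=1: j=0 S=91.1004 intr=6.4096 cont=15.1535 V=15.1535[hold]; j=1 S=118.6121 intr=0.0000 cont=5.8570 V=5.8570[hold]  S*(1)=-
k=0: j=0 S=103.9500 intr=0.0000 cont=10.6030 V=10.6030[hold]  S*(0)=-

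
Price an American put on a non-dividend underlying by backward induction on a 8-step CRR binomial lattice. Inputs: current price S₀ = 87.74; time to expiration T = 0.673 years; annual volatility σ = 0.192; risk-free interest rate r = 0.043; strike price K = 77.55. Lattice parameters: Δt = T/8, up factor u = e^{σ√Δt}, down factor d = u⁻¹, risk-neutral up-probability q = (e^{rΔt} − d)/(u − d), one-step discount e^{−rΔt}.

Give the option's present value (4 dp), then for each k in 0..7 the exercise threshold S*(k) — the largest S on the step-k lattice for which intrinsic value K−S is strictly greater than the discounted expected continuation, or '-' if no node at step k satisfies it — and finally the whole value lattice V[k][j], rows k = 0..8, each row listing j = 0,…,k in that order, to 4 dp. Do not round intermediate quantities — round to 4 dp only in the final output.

params: Δt=0.08413 u=1.05727 d=0.94583 q=0.51860 e^(-rΔt)=0.99639
t_8 payoffs: 21.3525 14.7316 7.3306 0.0000 0.0000 0.0000 0.0000 0.0000 0.0000
t_7: node(7,0) S=59.4158 payoff=18.1342 vs cont=17.8542 → 18.1342 [stop]  node(7,1) S=66.4159 payoff=11.1341 vs cont=10.8541 → 11.1341 [stop]  node(7,2) S=74.2407 payoff=3.3093 vs cont=3.5162 → 3.5162 [wait]  node(7,3) S=82.9875 payoff=0.0000 vs cont=0.0000 → 0.0000 [wait]  node(7,4) S=92.7647 payoff=0.0000 vs cont=0.0000 → 0.0000 [wait]  node(7,5) S=103.6938 payoff=0.0000 vs cont=0.0000 → 0.0000 [wait]  node(7,6) S=115.9106 payoff=0.0000 vs cont=0.0000 → 0.0000 [wait]  node(7,7) S=129.5667 payoff=0.0000 vs cont=0.0000 → 0.0000 [wait]  ⇒ S*(7)=66.4159
t_6: node(6,0) S=62.8184 payoff=14.7316 vs cont=14.4516 → 14.7316 [stop]  node(6,1) S=70.2194 payoff=7.3306 vs cont=7.1575 → 7.3306 [stop]  node(6,2) S=78.4924 payoff=0.0000 vs cont=1.6866 → 1.6866 [wait]  node(6,3) S=87.7400 payoff=0.0000 vs cont=0.0000 → 0.0000 [wait]  node(6,4) S=98.0772 payoff=0.0000 vs cont=0.0000 → 0.0000 [wait]  node(6,5) S=109.6322 payoff=0.0000 vs cont=0.0000 → 0.0000 [wait]  node(6,6) S=122.5486 payoff=0.0000 vs cont=0.0000 → 0.0000 [wait]  ⇒ S*(6)=70.2194
t_5: node(5,0) S=66.4159 payoff=11.1341 vs cont=10.8541 → 11.1341 [stop]  node(5,1) S=74.2407 payoff=3.3093 vs cont=4.3877 → 4.3877 [wait]  node(5,2) S=82.9875 payoff=0.0000 vs cont=0.8090 → 0.8090 [wait]  node(5,3) S=92.7647 payoff=0.0000 vs cont=0.0000 → 0.0000 [wait]  node(5,4) S=103.6938 payoff=0.0000 vs cont=0.0000 → 0.0000 [wait]  node(5,5) S=115.9106 payoff=0.0000 vs cont=0.0000 → 0.0000 [wait]  ⇒ S*(5)=66.4159
t_4: node(4,0) S=70.2194 payoff=7.3306 vs cont=7.6078 → 7.6078 [wait]  node(4,1) S=78.4924 payoff=0.0000 vs cont=2.5226 → 2.5226 [wait]  node(4,2) S=87.7400 payoff=0.0000 vs cont=0.3880 → 0.3880 [wait]  node(4,3) S=98.0772 payoff=0.0000 vs cont=0.0000 → 0.0000 [wait]  node(4,4) S=109.6322 payoff=0.0000 vs cont=0.0000 → 0.0000 [wait]  ⇒ S*(4)=-
t_3: node(3,0) S=74.2407 payoff=3.3093 vs cont=4.9527 → 4.9527 [wait]  node(3,1) S=82.9875 payoff=0.0000 vs cont=1.4105 → 1.4105 [wait]  node(3,2) S=92.7647 payoff=0.0000 vs cont=0.1861 → 0.1861 [wait]  node(3,3) S=103.6938 payoff=0.0000 vs cont=0.0000 → 0.0000 [wait]  ⇒ S*(3)=-
t_2: node(2,0) S=78.4924 payoff=0.0000 vs cont=3.1044 → 3.1044 [wait]  node(2,1) S=87.7400 payoff=0.0000 vs cont=0.7727 → 0.7727 [wait]  node(2,2) S=98.0772 payoff=0.0000 vs cont=0.0893 → 0.0893 [wait]  ⇒ S*(2)=-
t_1: node(1,0) S=82.9875 payoff=0.0000 vs cont=1.8884 → 1.8884 [wait]  node(1,1) S=92.7647 payoff=0.0000 vs cont=0.4168 → 0.4168 [wait]  ⇒ S*(1)=-
t_0: node(0,0) S=87.7400 payoff=0.0000 vs cont=1.1211 → 1.1211 [wait]  ⇒ S*(0)=-

price = 1.1211
boundary = - - - - - 66.4159 70.2194 66.4159
tree:
1.1211
1.8884 0.4168
3.1044 0.7727 0.0893
4.9527 1.4105 0.1861 0.0000
7.6078 2.5226 0.3880 0.0000 0.0000
11.1341 4.3877 0.8090 0.0000 0.0000 0.0000
14.7316 7.3306 1.6866 0.0000 0.0000 0.0000 0.0000
18.1342 11.1341 3.5162 0.0000 0.0000 0.0000 0.0000 0.0000
21.3525 14.7316 7.3306 0.0000 0.0000 0.0000 0.0000 0.0000 0.0000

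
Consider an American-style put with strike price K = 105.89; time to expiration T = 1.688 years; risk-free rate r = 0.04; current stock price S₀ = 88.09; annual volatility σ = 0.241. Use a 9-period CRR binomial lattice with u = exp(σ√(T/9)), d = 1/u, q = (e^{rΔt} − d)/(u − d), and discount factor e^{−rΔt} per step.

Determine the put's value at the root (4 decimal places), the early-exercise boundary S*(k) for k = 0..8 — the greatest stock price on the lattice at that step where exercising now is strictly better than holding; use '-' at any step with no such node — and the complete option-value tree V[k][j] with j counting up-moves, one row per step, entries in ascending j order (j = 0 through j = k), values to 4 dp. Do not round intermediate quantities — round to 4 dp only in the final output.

price = 19.9848
boundary = - - 71.4942 79.3594 71.4942 79.3594 71.4942 79.3594 88.0900
tree:
19.9848
26.6118 13.9113
34.3958 19.5242 8.7226
41.4816 26.5306 13.0794 4.6646
47.8651 34.3958 18.9849 7.5972 1.9151
53.6159 41.4816 26.5306 12.0137 3.4651 0.4539
58.7967 47.8651 34.3958 18.2967 6.1531 0.9331 0.0000
63.4641 53.6159 41.4816 26.5306 10.6541 1.9184 0.0000 0.0000
67.6689 58.7967 47.8651 34.3958 17.8000 3.9442 0.0000 0.0000 0.0000
71.4570 63.4641 53.6159 41.4816 26.5306 8.1090 0.0000 0.0000 0.0000 0.0000

params: Δt=0.18756 u=1.11001 d=0.90089 q=0.50994 e^(-rΔt)=0.99253
t_9 payoffs: 71.4570 63.4641 53.6159 41.4816 26.5306 8.1090 0.0000 0.0000 0.0000 0.0000
t_8: node(8,0) S=38.2211 payoff=67.6689 vs cont=66.8775 → 67.6689 [stop]  node(8,1) S=47.0933 payoff=58.7967 vs cont=58.0053 → 58.7967 [stop]  node(8,2) S=58.0249 payoff=47.8651 vs cont=47.0736 → 47.8651 [stop]  node(8,3) S=71.4942 payoff=34.3958 vs cont=33.6044 → 34.3958 [stop]  node(8,4) S=88.0900 payoff=17.8000 vs cont=17.0086 → 17.8000 [stop]  node(8,5) S=108.5382 payoff=0.0000 vs cont=3.9442 → 3.9442 [wait]  node(8,6) S=133.7330 payoff=0.0000 vs cont=0.0000 → 0.0000 [wait]  node(8,7) S=164.7762 payoff=0.0000 vs cont=0.0000 → 0.0000 [wait]  node(8,8) S=203.0254 payoff=0.0000 vs cont=0.0000 → 0.0000 [wait]  ⇒ S*(8)=88.0900
t_7: node(7,0) S=42.4259 payoff=63.4641 vs cont=62.6727 → 63.4641 [stop]  node(7,1) S=52.2741 payoff=53.6159 vs cont=52.8244 → 53.6159 [stop]  node(7,2) S=64.4084 payoff=41.4816 vs cont=40.6901 → 41.4816 [stop]  node(7,3) S=79.3594 payoff=26.5306 vs cont=25.7391 → 26.5306 [stop]  node(7,4) S=97.7810 payoff=8.1090 vs cont=10.6541 → 10.6541 [wait]  node(7,5) S=120.4788 payoff=0.0000 vs cont=1.9184 → 1.9184 [wait]  node(7,6) S=148.4453 payoff=0.0000 vs cont=0.0000 → 0.0000 [wait]  node(7,7) S=182.9037 payoff=0.0000 vs cont=0.0000 → 0.0000 [wait]  ⇒ S*(7)=79.3594
t_6: node(6,0) S=47.0933 payoff=58.7967 vs cont=58.0053 → 58.7967 [stop]  node(6,1) S=58.0249 payoff=47.8651 vs cont=47.0736 → 47.8651 [stop]  node(6,2) S=71.4942 payoff=34.3958 vs cont=33.6044 → 34.3958 [stop]  node(6,3) S=88.0900 payoff=17.8000 vs cont=18.2967 → 18.2967 [wait]  node(6,4) S=108.5382 payoff=0.0000 vs cont=6.1531 → 6.1531 [wait]  node(6,5) S=133.7330 payoff=0.0000 vs cont=0.9331 → 0.9331 [wait]  node(6,6) S=164.7762 payoff=0.0000 vs cont=0.0000 → 0.0000 [wait]  ⇒ S*(6)=71.4942
t_5: node(5,0) S=52.2741 payoff=53.6159 vs cont=52.8244 → 53.6159 [stop]  node(5,1) S=64.4084 payoff=41.4816 vs cont=40.6901 → 41.4816 [stop]  node(5,2) S=79.3594 payoff=26.5306 vs cont=25.9905 → 26.5306 [stop]  node(5,3) S=97.7810 payoff=8.1090 vs cont=12.0137 → 12.0137 [wait]  node(5,4) S=120.4788 payoff=0.0000 vs cont=3.4651 → 3.4651 [wait]  node(5,5) S=148.4453 payoff=0.0000 vs cont=0.4539 → 0.4539 [wait]  ⇒ S*(5)=79.3594
t_4: node(4,0) S=58.0249 payoff=47.8651 vs cont=47.0736 → 47.8651 [stop]  node(4,1) S=71.4942 payoff=34.3958 vs cont=33.6044 → 34.3958 [stop]  node(4,2) S=88.0900 payoff=17.8000 vs cont=18.9849 → 18.9849 [wait]  node(4,3) S=108.5382 payoff=0.0000 vs cont=7.5972 → 7.5972 [wait]  node(4,4) S=133.7330 payoff=0.0000 vs cont=1.9151 → 1.9151 [wait]  ⇒ S*(4)=71.4942
t_3: node(3,0) S=64.4084 payoff=41.4816 vs cont=40.6901 → 41.4816 [stop]  node(3,1) S=79.3594 payoff=26.5306 vs cont=26.3388 → 26.5306 [stop]  node(3,2) S=97.7810 payoff=8.1090 vs cont=13.0794 → 13.0794 [wait]  node(3,3) S=120.4788 payoff=0.0000 vs cont=4.6646 → 4.6646 [wait]  ⇒ S*(3)=79.3594
t_2: node(2,0) S=71.4942 payoff=34.3958 vs cont=33.6044 → 34.3958 [stop]  node(2,1) S=88.0900 payoff=17.8000 vs cont=19.5242 → 19.5242 [wait]  node(2,2) S=108.5382 payoff=0.0000 vs cont=8.7226 → 8.7226 [wait]  ⇒ S*(2)=71.4942
t_1: node(1,0) S=79.3594 payoff=26.5306 vs cont=26.6118 → 26.6118 [wait]  node(1,1) S=97.7810 payoff=8.1090 vs cont=13.9113 → 13.9113 [wait]  ⇒ S*(1)=-
t_0: node(0,0) S=88.0900 payoff=17.8000 vs cont=19.9848 → 19.9848 [wait]  ⇒ S*(0)=-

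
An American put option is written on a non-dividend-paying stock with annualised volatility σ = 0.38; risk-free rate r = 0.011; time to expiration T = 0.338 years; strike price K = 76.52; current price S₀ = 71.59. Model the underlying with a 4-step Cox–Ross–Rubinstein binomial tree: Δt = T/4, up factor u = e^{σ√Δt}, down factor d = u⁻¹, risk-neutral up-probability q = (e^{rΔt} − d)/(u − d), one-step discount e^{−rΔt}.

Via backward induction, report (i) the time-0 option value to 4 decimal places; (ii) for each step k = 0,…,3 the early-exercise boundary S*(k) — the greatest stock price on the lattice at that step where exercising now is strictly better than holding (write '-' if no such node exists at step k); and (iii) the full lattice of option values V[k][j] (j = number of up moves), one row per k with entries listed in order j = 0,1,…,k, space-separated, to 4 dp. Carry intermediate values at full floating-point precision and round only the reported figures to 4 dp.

Δt=0.08450  u=1.11679  d=0.89542  q=0.47661  discount=0.99907
step 4 (expiry): payoffs max(K−S,0) = 30.4985 19.1207 4.9300 0.0000 0.0000
step 3: (k=3,j=0): S=51.3965, (K−S)⁺=25.1235, hold=25.0524 ⇒ V=25.1235 exercise | (k=3,j=1): S=64.1032, (K−S)⁺=12.4168, hold=12.3457 ⇒ V=12.4168 exercise | (k=3,j=2): S=79.9513, (K−S)⁺=0.0000, hold=2.5779 ⇒ V=2.5779 continue | (k=3,j=3): S=99.7174, (K−S)⁺=0.0000, hold=0.0000 ⇒ V=0.0000 continue  boundary S*=64.1032
step 2: (k=2,j=0): S=57.3993, (K−S)⁺=19.1207, hold=19.0496 ⇒ V=19.1207 exercise | (k=2,j=1): S=71.5900, (K−S)⁺=4.9300, hold=7.7203 ⇒ V=7.7203 continue | (k=2,j=2): S=89.2891, (K−S)⁺=0.0000, hold=1.3480 ⇒ V=1.3480 continue  boundary S*=57.3993
step 1: (k=1,j=0): S=64.1032, (K−S)⁺=12.4168, hold=13.6744 ⇒ V=13.6744 continue | (k=1,j=1): S=79.9513, (K−S)⁺=0.0000, hold=4.6788 ⇒ V=4.6788 continue  boundary S*=-
step 0: (k=0,j=0): S=71.5900, (K−S)⁺=4.9300, hold=9.3783 ⇒ V=9.3783 continue  boundary S*=-

price = 9.3783
boundary = - - 57.3993 64.1032
tree:
9.3783
13.6744 4.6788
19.1207 7.7203 1.3480
25.1235 12.4168 2.5779 0.0000
30.4985 19.1207 4.9300 0.0000 0.0000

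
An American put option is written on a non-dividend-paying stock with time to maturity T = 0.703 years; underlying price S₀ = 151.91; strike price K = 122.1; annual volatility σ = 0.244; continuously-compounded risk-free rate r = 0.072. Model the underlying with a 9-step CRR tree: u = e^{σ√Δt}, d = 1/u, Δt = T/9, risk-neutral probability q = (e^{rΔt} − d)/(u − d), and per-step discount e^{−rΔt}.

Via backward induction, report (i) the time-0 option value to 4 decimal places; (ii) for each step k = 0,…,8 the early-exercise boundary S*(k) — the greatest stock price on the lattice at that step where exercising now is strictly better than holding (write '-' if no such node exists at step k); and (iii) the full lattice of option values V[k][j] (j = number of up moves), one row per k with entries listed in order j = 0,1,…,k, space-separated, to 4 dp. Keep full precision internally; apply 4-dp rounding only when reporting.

params: Δt=0.07811 u=1.07057 d=0.93408 q=0.52428 e^(-rΔt)=0.99439
t_9 payoffs: 39.8682 27.8519 14.0798 0.0000 0.0000 0.0000 0.0000 0.0000 0.0000 0.0000
t_8: node(8,0) S=88.0351 payoff=34.0649 vs cont=33.3801 → 34.0649 [stop]  node(8,1) S=100.8994 payoff=21.2006 vs cont=20.5158 → 21.2006 [stop]  node(8,2) S=115.6435 payoff=6.4565 vs cont=6.6605 → 6.6605 [wait]  node(8,3) S=132.5421 payoff=0.0000 vs cont=0.0000 → 0.0000 [wait]  node(8,4) S=151.9100 payoff=0.0000 vs cont=0.0000 → 0.0000 [wait]  node(8,5) S=174.1081 payoff=0.0000 vs cont=0.0000 → 0.0000 [wait]  node(8,6) S=199.5499 payoff=0.0000 vs cont=0.0000 → 0.0000 [wait]  node(8,7) S=228.7094 payoff=0.0000 vs cont=0.0000 → 0.0000 [wait]  node(8,8) S=262.1299 payoff=0.0000 vs cont=0.0000 → 0.0000 [wait]  ⇒ S*(8)=100.8994
t_7: node(7,0) S=94.2481 payoff=27.8519 vs cont=27.1672 → 27.8519 [stop]  node(7,1) S=108.0202 payoff=14.0798 vs cont=13.5014 → 14.0798 [stop]  node(7,2) S=123.8048 payoff=0.0000 vs cont=3.1508 → 3.1508 [wait]  node(7,3) S=141.8960 payoff=0.0000 vs cont=0.0000 → 0.0000 [wait]  node(7,4) S=162.6307 payoff=0.0000 vs cont=0.0000 → 0.0000 [wait]  node(7,5) S=186.3954 payoff=0.0000 vs cont=0.0000 → 0.0000 [wait]  node(7,6) S=213.6327 payoff=0.0000 vs cont=0.0000 → 0.0000 [wait]  node(7,7) S=244.8501 payoff=0.0000 vs cont=0.0000 → 0.0000 [wait]  ⇒ S*(7)=108.0202
t_6: node(6,0) S=100.8994 payoff=21.2006 vs cont=20.5158 → 21.2006 [stop]  node(6,1) S=115.6435 payoff=6.4565 vs cont=8.3031 → 8.3031 [wait]  node(6,2) S=132.5421 payoff=0.0000 vs cont=1.4905 → 1.4905 [wait]  node(6,3) S=151.9100 payoff=0.0000 vs cont=0.0000 → 0.0000 [wait]  node(6,4) S=174.1081 payoff=0.0000 vs cont=0.0000 → 0.0000 [wait]  node(6,5) S=199.5499 payoff=0.0000 vs cont=0.0000 → 0.0000 [wait]  node(6,6) S=228.7094 payoff=0.0000 vs cont=0.0000 → 0.0000 [wait]  ⇒ S*(6)=100.8994
t_5: node(5,0) S=108.0202 payoff=14.0798 vs cont=14.3578 → 14.3578 [wait]  node(5,1) S=123.8048 payoff=0.0000 vs cont=4.7049 → 4.7049 [wait]  node(5,2) S=141.8960 payoff=0.0000 vs cont=0.7051 → 0.7051 [wait]  node(5,3) S=162.6307 payoff=0.0000 vs cont=0.0000 → 0.0000 [wait]  node(5,4) S=186.3954 payoff=0.0000 vs cont=0.0000 → 0.0000 [wait]  node(5,5) S=213.6327 payoff=0.0000 vs cont=0.0000 → 0.0000 [wait]  ⇒ S*(5)=-
t_4: node(4,0) S=115.6435 payoff=6.4565 vs cont=9.2448 → 9.2448 [wait]  node(4,1) S=132.5421 payoff=0.0000 vs cont=2.5933 → 2.5933 [wait]  node(4,2) S=151.9100 payoff=0.0000 vs cont=0.3335 → 0.3335 [wait]  node(4,3) S=174.1081 payoff=0.0000 vs cont=0.0000 → 0.0000 [wait]  node(4,4) S=199.5499 payoff=0.0000 vs cont=0.0000 → 0.0000 [wait]  ⇒ S*(4)=-
t_3: node(3,0) S=123.8048 payoff=0.0000 vs cont=5.7253 → 5.7253 [wait]  node(3,1) S=141.8960 payoff=0.0000 vs cont=1.4006 → 1.4006 [wait]  node(3,2) S=162.6307 payoff=0.0000 vs cont=0.1578 → 0.1578 [wait]  node(3,3) S=186.3954 payoff=0.0000 vs cont=0.0000 → 0.0000 [wait]  ⇒ S*(3)=-
t_2: node(2,0) S=132.5421 payoff=0.0000 vs cont=3.4386 → 3.4386 [wait]  node(2,1) S=151.9100 payoff=0.0000 vs cont=0.7448 → 0.7448 [wait]  node(2,2) S=174.1081 payoff=0.0000 vs cont=0.0746 → 0.0746 [wait]  ⇒ S*(2)=-
t_1: node(1,0) S=141.8960 payoff=0.0000 vs cont=2.0149 → 2.0149 [wait]  node(1,1) S=162.6307 payoff=0.0000 vs cont=0.3913 → 0.3913 [wait]  ⇒ S*(1)=-
t_0: node(0,0) S=151.9100 payoff=0.0000 vs cont=1.1572 → 1.1572 [wait]  ⇒ S*(0)=-

price = 1.1572
boundary = - - - - - - 100.8994 108.0202 100.8994
tree:
1.1572
2.0149 0.3913
3.4386 0.7448 0.0746
5.7253 1.4006 0.1578 0.0000
9.2448 2.5933 0.3335 0.0000 0.0000
14.3578 4.7049 0.7051 0.0000 0.0000 0.0000
21.2006 8.3031 1.4905 0.0000 0.0000 0.0000 0.0000
27.8519 14.0798 3.1508 0.0000 0.0000 0.0000 0.0000 0.0000
34.0649 21.2006 6.6605 0.0000 0.0000 0.0000 0.0000 0.0000 0.0000
39.8682 27.8519 14.0798 0.0000 0.0000 0.0000 0.0000 0.0000 0.0000 0.0000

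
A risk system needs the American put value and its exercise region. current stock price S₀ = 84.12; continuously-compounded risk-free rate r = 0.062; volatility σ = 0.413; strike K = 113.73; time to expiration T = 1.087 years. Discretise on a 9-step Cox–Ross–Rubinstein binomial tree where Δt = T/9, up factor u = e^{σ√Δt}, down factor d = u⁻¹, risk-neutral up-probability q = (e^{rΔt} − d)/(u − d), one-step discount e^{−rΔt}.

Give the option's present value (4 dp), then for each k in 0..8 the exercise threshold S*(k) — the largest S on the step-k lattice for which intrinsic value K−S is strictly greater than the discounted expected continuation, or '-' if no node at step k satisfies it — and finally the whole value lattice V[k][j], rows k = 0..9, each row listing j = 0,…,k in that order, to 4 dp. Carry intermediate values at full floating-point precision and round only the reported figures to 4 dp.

Δt=0.12078, u=1.15434, d=0.86629, q=0.49027, disc=e^(-rΔt)=0.99254
k=9 terminal: V=max(K-S,0) → 90.6152 82.9295 72.6881 59.0415 40.8573 16.6268 0.0000 0.0000 0.0000 0.0000
k=8: j=0 S=26.6823 intr=87.0477 cont=86.1992 V=87.0477[EX]; j=1 S=35.5544 intr=78.1756 cont=77.3272 V=78.1756[EX]; j=2 S=47.3764 intr=66.3536 cont=65.5052 V=66.3536[EX]; j=3 S=63.1292 intr=50.6008 cont=49.7523 V=50.6008[EX]; j=4 S=84.1200 intr=29.6100 cont=28.7615 V=29.6100[EX]; j=5 S=112.0903 intr=1.6397 cont=8.4119 V=8.4119[hold]; j=6 S=149.3609 intr=0.0000 cont=0.0000 V=0.0000[hold]; j=7 S=199.0241 intr=0.0000 cont=0.0000 V=0.0000[hold]; j=8 S=265.2006 intr=0.0000 cont=0.0000 V=0.0000[hold]  S*(8)=84.1200
k=7: j=0 S=30.8005 intr=82.9295 cont=82.0810 V=82.9295[EX]; j=1 S=41.0419 intr=72.6881 cont=71.8397 V=72.6881[EX]; j=2 S=54.6885 intr=59.0415 cont=58.1930 V=59.0415[EX]; j=3 S=72.8727 intr=40.8573 cont=40.0088 V=40.8573[EX]; j=4 S=97.1032 intr=16.6268 cont=19.0738 V=19.0738[hold]; j=5 S=129.3905 intr=0.0000 cont=4.2558 V=4.2558[hold]; j=6 S=172.4135 intr=0.0000 cont=0.0000 V=0.0000[hold]; j=7 S=229.7419 intr=0.0000 cont=0.0000 V=0.0000[hold]  S*(7)=72.8727
k=6: j=0 S=35.5544 intr=78.1756 cont=77.3272 V=78.1756[EX]; j=1 S=47.3764 intr=66.3536 cont=65.5052 V=66.3536[EX]; j=2 S=63.1292 intr=50.6008 cont=49.7523 V=50.6008[EX]; j=3 S=84.1200 intr=29.6100 cont=29.9523 V=29.9523[hold]; j=4 S=112.0903 intr=1.6397 cont=11.7208 V=11.7208[hold]; j=5 S=149.3609 intr=0.0000 cont=2.1531 V=2.1531[hold]; j=6 S=199.0241 intr=0.0000 cont=0.0000 V=0.0000[hold]  S*(6)=63.1292
k=5: j=0 S=41.0419 intr=72.6881 cont=71.8397 V=72.6881[EX]; j=1 S=54.6885 intr=59.0415 cont=58.1930 V=59.0415[EX]; j=2 S=72.8727 intr=40.8573 cont=40.1754 V=40.8573[EX]; j=3 S=97.1032 intr=16.6268 cont=20.8571 V=20.8571[hold]; j=4 S=129.3905 intr=0.0000 cont=6.9776 V=6.9776[hold]; j=5 S=172.4135 intr=0.0000 cont=1.0893 V=1.0893[hold]  S*(5)=72.8727
k=4: j=0 S=47.3764 intr=66.3536 cont=65.5052 V=66.3536[EX]; j=1 S=63.1292 intr=50.6008 cont=49.7523 V=50.6008[EX]; j=2 S=84.1200 intr=29.6100 cont=30.8201 V=30.8201[hold]; j=3 S=112.0903 intr=1.6397 cont=13.9475 V=13.9475[hold]; j=4 S=149.3609 intr=0.0000 cont=4.0602 V=4.0602[hold]  S*(4)=63.1292
k=3: j=0 S=54.6885 intr=59.0415 cont=58.1930 V=59.0415[EX]; j=1 S=72.8727 intr=40.8573 cont=40.5977 V=40.8573[EX]; j=2 S=97.1032 intr=16.6268 cont=22.3797 V=22.3797[hold]; j=3 S=129.3905 intr=0.0000 cont=9.0321 V=9.0321[hold]  S*(3)=72.8727
k=2: j=0 S=63.1292 intr=50.6008 cont=49.7523 V=50.6008[EX]; j=1 S=84.1200 intr=29.6100 cont=31.5610 V=31.5610[hold]; j=2 S=112.0903 intr=1.6397 cont=15.7176 V=15.7176[hold]  S*(2)=63.1292
k=1: j=0 S=72.8727 intr=40.8573 cont=40.9582 V=40.9582[hold]; j=1 S=97.1032 intr=16.6268 cont=23.6159 V=23.6159[hold]  S*(1)=-
k=0: j=0 S=84.1200 intr=29.6100 cont=32.2136 V=32.2136[hold]  S*(0)=-

price = 32.2136
boundary = - - 63.1292 72.8727 63.1292 72.8727 63.1292 72.8727 84.1200
tree:
32.2136
40.9582 23.6159
50.6008 31.5610 15.7176
59.0415 40.8573 22.3797 9.0321
66.3536 50.6008 30.8201 13.9475 4.0602
72.6881 59.0415 40.8573 20.8571 6.9776 1.0893
78.1756 66.3536 50.6008 29.9523 11.7208 2.1531 0.0000
82.9295 72.6881 59.0415 40.8573 19.0738 4.2558 0.0000 0.0000
87.0477 78.1756 66.3536 50.6008 29.6100 8.4119 0.0000 0.0000 0.0000
90.6152 82.9295 72.6881 59.0415 40.8573 16.6268 0.0000 0.0000 0.0000 0.0000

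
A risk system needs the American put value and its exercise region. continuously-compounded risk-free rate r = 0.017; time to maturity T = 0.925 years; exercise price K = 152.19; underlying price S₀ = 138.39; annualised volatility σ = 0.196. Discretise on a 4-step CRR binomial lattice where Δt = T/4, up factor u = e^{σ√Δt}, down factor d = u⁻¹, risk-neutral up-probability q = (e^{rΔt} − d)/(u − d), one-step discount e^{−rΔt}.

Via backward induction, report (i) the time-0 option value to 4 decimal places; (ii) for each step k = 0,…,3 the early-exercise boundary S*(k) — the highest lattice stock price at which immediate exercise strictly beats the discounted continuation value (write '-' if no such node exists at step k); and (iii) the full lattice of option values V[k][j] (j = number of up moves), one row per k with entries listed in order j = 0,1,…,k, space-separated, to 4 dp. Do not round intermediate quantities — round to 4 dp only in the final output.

price = 18.4873
boundary = - - 114.6139 125.9421
tree:
18.4873
27.0207 10.0083
37.5761 16.5654 3.4598
47.8854 26.2479 6.9098 0.0000
57.2674 37.5761 13.8000 0.0000 0.0000

Δt=0.23125  u=1.09884  d=0.91005  q=0.49732  discount=0.99608
step 4 (expiry): payoffs max(K−S,0) = 57.2674 37.5761 13.8000 0.0000 0.0000
step 3: (k=3,j=0): S=104.3046, (K−S)⁺=47.8854, hold=47.2883 ⇒ V=47.8854 exercise | (k=3,j=1): S=125.9421, (K−S)⁺=26.2479, hold=25.6508 ⇒ V=26.2479 exercise | (k=3,j=2): S=152.0682, (K−S)⁺=0.1218, hold=6.9098 ⇒ V=6.9098 continue | (k=3,j=3): S=183.6140, (K−S)⁺=0.0000, hold=0.0000 ⇒ V=0.0000 continue  boundary S*=125.9421
step 2: (k=2,j=0): S=114.6139, (K−S)⁺=37.5761, hold=36.9790 ⇒ V=37.5761 exercise | (k=2,j=1): S=138.3900, (K−S)⁺=13.8000, hold=16.5654 ⇒ V=16.5654 continue | (k=2,j=2): S=167.0983, (K−S)⁺=0.0000, hold=3.4598 ⇒ V=3.4598 continue  boundary S*=114.6139
step 1: (k=1,j=0): S=125.9421, (K−S)⁺=26.2479, hold=27.0207 ⇒ V=27.0207 continue | (k=1,j=1): S=152.0682, (K−S)⁺=0.1218, hold=10.0083 ⇒ V=10.0083 continue  boundary S*=-
step 0: (k=0,j=0): S=138.3900, (K−S)⁺=13.8000, hold=18.4873 ⇒ V=18.4873 continue  boundary S*=-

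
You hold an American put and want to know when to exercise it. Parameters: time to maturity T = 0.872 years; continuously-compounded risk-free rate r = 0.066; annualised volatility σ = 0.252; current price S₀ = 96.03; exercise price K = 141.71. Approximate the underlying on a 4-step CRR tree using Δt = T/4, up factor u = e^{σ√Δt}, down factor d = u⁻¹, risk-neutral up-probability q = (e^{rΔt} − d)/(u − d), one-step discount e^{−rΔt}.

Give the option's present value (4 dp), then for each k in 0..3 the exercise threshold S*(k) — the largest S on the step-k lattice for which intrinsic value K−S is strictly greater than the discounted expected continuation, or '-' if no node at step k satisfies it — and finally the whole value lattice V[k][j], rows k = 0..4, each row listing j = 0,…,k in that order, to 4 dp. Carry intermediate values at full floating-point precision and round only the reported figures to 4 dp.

Δt=0.21800, u=1.12486, d=0.88900, q=0.53206, disc=e^(-rΔt)=0.98572
k=4 terminal: V=max(K-S,0) → 81.7294 65.8158 45.6800 20.2019 0.0000
k=3: j=0 S=67.4698 intr=74.2402 cont=72.2158 V=74.2402[EX]; j=1 S=85.3705 intr=56.3395 cont=54.3152 V=56.3395[EX]; j=2 S=108.0205 intr=33.6895 cont=31.6652 V=33.6895[EX]; j=3 S=136.6797 intr=5.0303 cont=9.3182 V=9.3182[hold]  S*(3)=108.0205
k=2: j=0 S=75.8942 intr=65.8158 cont=63.7914 V=65.8158[EX]; j=1 S=96.0300 intr=45.6800 cont=43.6557 V=45.6800[EX]; j=2 S=121.5081 intr=20.2019 cont=20.4265 V=20.4265[hold]  S*(2)=96.0300
k=1: j=0 S=85.3705 intr=56.3395 cont=54.3152 V=56.3395[EX]; j=1 S=108.0205 intr=33.6895 cont=31.7830 V=33.6895[EX]  S*(1)=108.0205
k=0: j=0 S=96.0300 intr=45.6800 cont=43.6557 V=45.6800[EX]  S*(0)=96.0300

price = 45.6800
boundary = 96.0300 108.0205 96.0300 108.0205
tree:
45.6800
56.3395 33.6895
65.8158 45.6800 20.4265
74.2402 56.3395 33.6895 9.3182
81.7294 65.8158 45.6800 20.2019 0.0000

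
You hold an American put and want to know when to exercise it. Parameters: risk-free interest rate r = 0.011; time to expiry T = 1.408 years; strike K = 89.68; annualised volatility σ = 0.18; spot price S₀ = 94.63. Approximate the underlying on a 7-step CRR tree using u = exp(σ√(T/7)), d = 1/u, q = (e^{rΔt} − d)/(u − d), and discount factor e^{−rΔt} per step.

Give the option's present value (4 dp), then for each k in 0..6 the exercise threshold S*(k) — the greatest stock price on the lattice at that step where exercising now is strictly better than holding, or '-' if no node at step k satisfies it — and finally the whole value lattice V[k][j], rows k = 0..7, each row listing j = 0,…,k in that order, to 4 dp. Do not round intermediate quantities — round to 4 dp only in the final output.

price = 5.1797
boundary = - - - - 68.5156 74.2762 80.5210
tree:
5.1797
7.7561 2.5590
11.2722 4.1827 0.9042
15.7952 6.6813 1.6375 0.1558
21.1644 10.3563 2.9399 0.3083 0.0000
26.4781 15.4038 5.2230 0.6101 0.0000 0.0000
31.3798 21.1644 9.1590 1.2073 0.0000 0.0000 0.0000
35.9013 26.4781 15.4038 2.3891 0.0000 0.0000 0.0000 0.0000

Δt=0.20114, u=1.08408, d=0.92244, q=0.49353, disc=e^(-rΔt)=0.99779
k=7 terminal: V=max(K-S,0) → 35.9013 26.4781 15.4038 2.3891 0.0000 0.0000 0.0000 0.0000
k=6: j=0 S=58.3002 intr=31.3798 cont=31.1816 V=31.3798[EX]; j=1 S=68.5156 intr=21.1644 cont=20.9662 V=21.1644[EX]; j=2 S=80.5210 intr=9.1590 cont=8.9608 V=9.1590[EX]; j=3 S=94.6300 intr=0.0000 cont=1.2073 V=1.2073[hold]; j=4 S=111.2112 intr=0.0000 cont=0.0000 V=0.0000[hold]; j=5 S=130.6977 intr=0.0000 cont=0.0000 V=0.0000[hold]; j=6 S=153.5987 intr=0.0000 cont=0.0000 V=0.0000[hold]  S*(6)=80.5210
k=5: j=0 S=63.2019 intr=26.4781 cont=26.2799 V=26.4781[EX]; j=1 S=74.2762 intr=15.4038 cont=15.2056 V=15.4038[EX]; j=2 S=87.2909 intr=2.3891 cont=5.2230 V=5.2230[hold]; j=3 S=102.5861 intr=0.0000 cont=0.6101 V=0.6101[hold]; j=4 S=120.5614 intr=0.0000 cont=0.0000 V=0.0000[hold]; j=5 S=141.6863 intr=0.0000 cont=0.0000 V=0.0000[hold]  S*(5)=74.2762
k=4: j=0 S=68.5156 intr=21.1644 cont=20.9662 V=21.1644[EX]; j=1 S=80.5210 intr=9.1590 cont=10.3563 V=10.3563[hold]; j=2 S=94.6300 intr=0.0000 cont=2.9399 V=2.9399[hold]; j=3 S=111.2112 intr=0.0000 cont=0.3083 V=0.3083[hold]; j=4 S=130.6977 intr=0.0000 cont=0.0000 V=0.0000[hold]  S*(4)=68.5156
k=3: j=0 S=74.2762 intr=15.4038 cont=15.7952 V=15.7952[hold]; j=1 S=87.2909 intr=2.3891 cont=6.6813 V=6.6813[hold]; j=2 S=102.5861 intr=0.0000 cont=1.6375 V=1.6375[hold]; j=3 S=120.5614 intr=0.0000 cont=0.1558 V=0.1558[hold]  S*(3)=-
k=2: j=0 S=80.5210 intr=9.1590 cont=11.2722 V=11.2722[hold]; j=1 S=94.6300 intr=0.0000 cont=4.1827 V=4.1827[hold]; j=2 S=111.2112 intr=0.0000 cont=0.9042 V=0.9042[hold]  S*(2)=-
k=1: j=0 S=87.2909 intr=2.3891 cont=7.7561 V=7.7561[hold]; j=1 S=102.5861 intr=0.0000 cont=2.5590 V=2.5590[hold]  S*(1)=-
k=0: j=0 S=94.6300 intr=0.0000 cont=5.1797 V=5.1797[hold]  S*(0)=-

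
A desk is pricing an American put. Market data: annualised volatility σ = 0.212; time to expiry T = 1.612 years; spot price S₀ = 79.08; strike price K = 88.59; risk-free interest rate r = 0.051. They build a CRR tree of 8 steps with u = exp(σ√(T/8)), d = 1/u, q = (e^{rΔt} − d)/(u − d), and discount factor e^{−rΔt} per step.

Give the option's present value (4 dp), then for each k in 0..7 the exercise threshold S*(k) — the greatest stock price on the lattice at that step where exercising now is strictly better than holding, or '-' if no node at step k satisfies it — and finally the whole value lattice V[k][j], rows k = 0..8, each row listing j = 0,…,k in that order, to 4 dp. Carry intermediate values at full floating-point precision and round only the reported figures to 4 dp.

price = 11.6152
boundary = - - 65.3745 71.9014 65.3745 71.9014 65.3745 71.9014
tree:
11.6152
16.7035 7.3367
23.2155 11.2637 4.0030
29.1500 16.6886 6.6803 1.7107
34.5457 23.2155 10.7817 3.1794 0.4438
39.4517 29.1500 16.6886 5.7622 0.9548 0.0000
43.9123 34.5457 23.2155 10.0771 2.0544 0.0000 0.0000
47.9680 39.4517 29.1500 16.6886 4.4201 0.0000 0.0000 0.0000
51.6555 43.9123 34.5457 23.2155 9.5100 0.0000 0.0000 0.0000 0.0000

Δt=0.20150  u=1.09984  d=0.90922  q=0.53042  discount=0.98978
step 8 (expiry): payoffs max(K−S,0) = 51.6555 43.9123 34.5457 23.2155 9.5100 0.0000 0.0000 0.0000 0.0000
step 7: (k=7,j=0): S=40.6220, (K−S)⁺=47.9680, hold=47.0622 ⇒ V=47.9680 exercise | (k=7,j=1): S=49.1383, (K−S)⁺=39.4517, hold=38.5459 ⇒ V=39.4517 exercise | (k=7,j=2): S=59.4400, (K−S)⁺=29.1500, hold=28.2443 ⇒ V=29.1500 exercise | (k=7,j=3): S=71.9014, (K−S)⁺=16.6886, hold=15.7829 ⇒ V=16.6886 exercise | (k=7,j=4): S=86.9753, (K−S)⁺=1.6147, hold=4.4201 ⇒ V=4.4201 continue | (k=7,j=5): S=105.2094, (K−S)⁺=0.0000, hold=0.0000 ⇒ V=0.0000 continue | (k=7,j=6): S=127.2662, (K−S)⁺=0.0000, hold=0.0000 ⇒ V=0.0000 continue | (k=7,j=7): S=153.9471, (K−S)⁺=0.0000, hold=0.0000 ⇒ V=0.0000 continue  boundary S*=71.9014
step 6: (k=6,j=0): S=44.6777, (K−S)⁺=43.9123, hold=43.0065 ⇒ V=43.9123 exercise | (k=6,j=1): S=54.0443, (K−S)⁺=34.5457, hold=33.6400 ⇒ V=34.5457 exercise | (k=6,j=2): S=65.3745, (K−S)⁺=23.2155, hold=22.3098 ⇒ V=23.2155 exercise | (k=6,j=3): S=79.0800, (K−S)⁺=9.5100, hold=10.0771 ⇒ V=10.0771 continue | (k=6,j=4): S=95.6589, (K−S)⁺=0.0000, hold=2.0544 ⇒ V=2.0544 continue | (k=6,j=5): S=115.7134, (K−S)⁺=0.0000, hold=0.0000 ⇒ V=0.0000 continue | (k=6,j=6): S=139.9724, (K−S)⁺=0.0000, hold=0.0000 ⇒ V=0.0000 continue  boundary S*=65.3745
step 5: (k=5,j=0): S=49.1383, (K−S)⁺=39.4517, hold=38.5459 ⇒ V=39.4517 exercise | (k=5,j=1): S=59.4400, (K−S)⁺=29.1500, hold=28.2443 ⇒ V=29.1500 exercise | (k=5,j=2): S=71.9014, (K−S)⁺=16.6886, hold=16.0806 ⇒ V=16.6886 exercise | (k=5,j=3): S=86.9753, (K−S)⁺=1.6147, hold=5.7622 ⇒ V=5.7622 continue | (k=5,j=4): S=105.2094, (K−S)⁺=0.0000, hold=0.9548 ⇒ V=0.9548 continue | (k=5,j=5): S=127.2662, (K−S)⁺=0.0000, hold=0.0000 ⇒ V=0.0000 continue  boundary S*=71.9014
step 4: (k=4,j=0): S=54.0443, (K−S)⁺=34.5457, hold=33.6400 ⇒ V=34.5457 exercise | (k=4,j=1): S=65.3745, (K−S)⁺=23.2155, hold=22.3098 ⇒ V=23.2155 exercise | (k=4,j=2): S=79.0800, (K−S)⁺=9.5100, hold=10.7817 ⇒ V=10.7817 continue | (k=4,j=3): S=95.6589, (K−S)⁺=0.0000, hold=3.1794 ⇒ V=3.1794 continue | (k=4,j=4): S=115.7134, (K−S)⁺=0.0000, hold=0.4438 ⇒ V=0.4438 continue  boundary S*=65.3745
step 3: (k=3,j=0): S=59.4400, (K−S)⁺=29.1500, hold=28.2443 ⇒ V=29.1500 exercise | (k=3,j=1): S=71.9014, (K−S)⁺=16.6886, hold=16.4505 ⇒ V=16.6886 exercise | (k=3,j=2): S=86.9753, (K−S)⁺=1.6147, hold=6.6803 ⇒ V=6.6803 continue | (k=3,j=3): S=105.2094, (K−S)⁺=0.0000, hold=1.7107 ⇒ V=1.7107 continue  boundary S*=71.9014
step 2: (k=2,j=0): S=65.3745, (K−S)⁺=23.2155, hold=22.3098 ⇒ V=23.2155 exercise | (k=2,j=1): S=79.0800, (K−S)⁺=9.5100, hold=11.2637 ⇒ V=11.2637 continue | (k=2,j=2): S=95.6589, (K−S)⁺=0.0000, hold=4.0030 ⇒ V=4.0030 continue  boundary S*=65.3745
step 1: (k=1,j=0): S=71.9014, (K−S)⁺=16.6886, hold=16.7035 ⇒ V=16.7035 continue | (k=1,j=1): S=86.9753, (K−S)⁺=1.6147, hold=7.3367 ⇒ V=7.3367 continue  boundary S*=-
step 0: (k=0,j=0): S=79.0800, (K−S)⁺=9.5100, hold=11.6152 ⇒ V=11.6152 continue  boundary S*=-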